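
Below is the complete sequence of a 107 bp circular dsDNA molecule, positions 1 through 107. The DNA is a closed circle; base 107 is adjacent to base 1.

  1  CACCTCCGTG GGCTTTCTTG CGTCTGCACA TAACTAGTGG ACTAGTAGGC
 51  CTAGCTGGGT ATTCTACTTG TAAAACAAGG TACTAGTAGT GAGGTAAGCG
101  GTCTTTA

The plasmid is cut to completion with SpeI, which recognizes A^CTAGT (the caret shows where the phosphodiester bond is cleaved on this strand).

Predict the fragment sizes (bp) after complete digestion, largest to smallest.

58, 41, 8 bp

SpeI sites (ACTAGT) start at positions 33, 41, 82.
SpeI cuts after the first base of each site, so after positions 33, 41, 82.
Circular molecule, 3 cuts → 3 fragments:
  34–41 → 8 bp
  42–82 → 41 bp
  83–107 then 1–33 → 25 + 33 = 58 bp
Sorted largest to smallest: 58, 41, 8 bp.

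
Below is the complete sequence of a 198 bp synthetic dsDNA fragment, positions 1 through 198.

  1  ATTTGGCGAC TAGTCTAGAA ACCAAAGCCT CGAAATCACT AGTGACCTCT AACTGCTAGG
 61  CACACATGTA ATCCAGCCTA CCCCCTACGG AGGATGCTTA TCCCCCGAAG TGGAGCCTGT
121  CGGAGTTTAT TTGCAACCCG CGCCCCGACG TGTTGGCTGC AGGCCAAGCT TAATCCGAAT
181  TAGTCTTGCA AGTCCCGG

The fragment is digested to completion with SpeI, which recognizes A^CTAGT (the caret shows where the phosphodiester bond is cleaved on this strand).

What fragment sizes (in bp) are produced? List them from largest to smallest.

SpeI sites (ACTAGT) start at positions 9, 38.
SpeI cuts after the first base of each site, so after positions 9, 38.
Linear molecule, 2 cuts → 3 fragments:
  1–9 → 9 bp
  10–38 → 29 bp
  39–198 → 160 bp
Sorted largest to smallest: 160, 29, 9 bp.

160, 29, 9 bp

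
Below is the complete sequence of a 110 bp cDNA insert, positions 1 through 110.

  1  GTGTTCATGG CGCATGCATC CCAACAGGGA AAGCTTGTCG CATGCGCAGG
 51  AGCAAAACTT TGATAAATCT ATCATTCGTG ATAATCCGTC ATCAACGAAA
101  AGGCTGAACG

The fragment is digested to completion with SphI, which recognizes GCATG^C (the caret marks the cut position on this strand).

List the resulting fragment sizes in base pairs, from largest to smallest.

SphI sites (GCATGC) start at positions 12, 40.
SphI cuts after base 5 of each site (before the last base), so after positions 16, 44.
Linear molecule, 2 cuts → 3 fragments:
  1–16 → 16 bp
  17–44 → 28 bp
  45–110 → 66 bp
Sorted largest to smallest: 66, 28, 16 bp.

66, 28, 16 bp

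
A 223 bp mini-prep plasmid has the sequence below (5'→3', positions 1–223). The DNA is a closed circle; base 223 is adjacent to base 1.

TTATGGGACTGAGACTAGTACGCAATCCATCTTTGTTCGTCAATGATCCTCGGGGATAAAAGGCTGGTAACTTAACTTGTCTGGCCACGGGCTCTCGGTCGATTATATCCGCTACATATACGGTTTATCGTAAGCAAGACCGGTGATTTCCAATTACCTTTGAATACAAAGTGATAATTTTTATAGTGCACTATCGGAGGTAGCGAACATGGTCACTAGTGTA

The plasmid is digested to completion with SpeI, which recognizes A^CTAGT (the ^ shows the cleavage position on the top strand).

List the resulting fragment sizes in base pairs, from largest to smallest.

201, 22 bp

SpeI sites (ACTAGT) start at positions 14, 215.
SpeI cuts after the first base of each site, so after positions 14, 215.
Circular molecule, 2 cuts → 2 fragments:
  15–215 → 201 bp
  216–223 then 1–14 → 8 + 14 = 22 bp
Sorted largest to smallest: 201, 22 bp.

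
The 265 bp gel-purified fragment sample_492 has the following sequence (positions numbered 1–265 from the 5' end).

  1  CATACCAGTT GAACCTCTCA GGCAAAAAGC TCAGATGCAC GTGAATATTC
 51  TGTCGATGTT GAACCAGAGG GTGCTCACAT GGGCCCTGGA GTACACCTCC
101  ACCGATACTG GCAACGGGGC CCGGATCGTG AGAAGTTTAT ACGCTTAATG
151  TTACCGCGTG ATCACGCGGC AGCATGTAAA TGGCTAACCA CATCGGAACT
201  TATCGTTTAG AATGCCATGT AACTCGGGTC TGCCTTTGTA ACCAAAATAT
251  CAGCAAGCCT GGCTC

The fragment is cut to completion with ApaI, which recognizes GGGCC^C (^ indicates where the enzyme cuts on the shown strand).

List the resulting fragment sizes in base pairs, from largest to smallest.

144, 85, 36 bp

ApaI sites (GGGCCC) start at positions 81, 117.
ApaI cuts after base 5 of each site (before the last base), so after positions 85, 121.
Linear molecule, 2 cuts → 3 fragments:
  1–85 → 85 bp
  86–121 → 36 bp
  122–265 → 144 bp
Sorted largest to smallest: 144, 85, 36 bp.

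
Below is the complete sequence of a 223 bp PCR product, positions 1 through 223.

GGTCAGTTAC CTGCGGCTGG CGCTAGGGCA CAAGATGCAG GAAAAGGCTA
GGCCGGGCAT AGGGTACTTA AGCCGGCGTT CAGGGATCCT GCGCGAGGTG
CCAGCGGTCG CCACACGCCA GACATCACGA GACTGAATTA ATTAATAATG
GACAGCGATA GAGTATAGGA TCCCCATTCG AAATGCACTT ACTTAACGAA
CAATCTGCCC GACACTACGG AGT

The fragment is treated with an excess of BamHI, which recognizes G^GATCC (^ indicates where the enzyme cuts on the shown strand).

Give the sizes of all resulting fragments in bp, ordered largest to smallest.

BamHI sites (GGATCC) start at positions 84, 168.
BamHI cuts after the first base of each site, so after positions 84, 168.
Linear molecule, 2 cuts → 3 fragments:
  1–84 → 84 bp
  85–168 → 84 bp
  169–223 → 55 bp
Sorted largest to smallest: 84, 84, 55 bp.

84, 84, 55 bp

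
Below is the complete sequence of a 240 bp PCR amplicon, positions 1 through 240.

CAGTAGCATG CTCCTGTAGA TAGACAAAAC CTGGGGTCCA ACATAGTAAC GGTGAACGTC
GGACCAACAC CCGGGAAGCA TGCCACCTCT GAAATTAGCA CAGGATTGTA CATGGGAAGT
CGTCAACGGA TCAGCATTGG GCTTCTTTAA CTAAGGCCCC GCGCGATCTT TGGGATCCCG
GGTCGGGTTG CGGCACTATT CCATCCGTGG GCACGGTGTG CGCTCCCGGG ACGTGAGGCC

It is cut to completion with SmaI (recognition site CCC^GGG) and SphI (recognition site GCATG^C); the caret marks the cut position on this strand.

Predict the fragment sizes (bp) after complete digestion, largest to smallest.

SmaI sites (CCCGGG) start at positions 70, 177, 225.
SmaI cuts after base 3 of each site, so after positions 72, 179, 227.
SphI sites (GCATGC) start at positions 6, 78.
SphI cuts after base 5 of each site (before the last base), so after positions 10, 82.
Combined cut positions: 10, 72, 82, 179, 227.
Linear molecule, 5 cuts → 6 fragments:
  1–10 → 10 bp
  11–72 → 62 bp
  73–82 → 10 bp
  83–179 → 97 bp
  180–227 → 48 bp
  228–240 → 13 bp
Sorted largest to smallest: 97, 62, 48, 13, 10, 10 bp.

97, 62, 48, 13, 10, 10 bp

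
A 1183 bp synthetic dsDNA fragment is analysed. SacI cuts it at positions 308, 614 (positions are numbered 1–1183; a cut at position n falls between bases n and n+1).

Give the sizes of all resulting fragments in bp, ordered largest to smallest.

Linear molecule, 2 cuts → 3 fragments:
  308 − 0 = 308 bp
  614 − 308 = 306 bp
  1183 − 614 = 569 bp
Sorted largest to smallest: 569, 308, 306 bp.

569, 308, 306 bp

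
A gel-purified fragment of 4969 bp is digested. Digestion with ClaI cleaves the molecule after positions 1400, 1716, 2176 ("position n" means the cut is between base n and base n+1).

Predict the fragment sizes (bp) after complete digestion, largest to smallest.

2793, 1400, 460, 316 bp

Linear molecule, 3 cuts → 4 fragments:
  1400 − 0 = 1400 bp
  1716 − 1400 = 316 bp
  2176 − 1716 = 460 bp
  4969 − 2176 = 2793 bp
Sorted largest to smallest: 2793, 1400, 460, 316 bp.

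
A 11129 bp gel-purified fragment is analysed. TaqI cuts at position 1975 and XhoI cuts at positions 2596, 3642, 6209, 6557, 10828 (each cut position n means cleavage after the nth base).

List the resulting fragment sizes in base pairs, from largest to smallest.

4271, 2567, 1975, 1046, 621, 348, 301 bp

Combined cut positions (sorted): 1975, 2596, 3642, 6209, 6557, 10828.
Linear molecule, 6 cuts → 7 fragments:
  1975 − 0 = 1975 bp
  2596 − 1975 = 621 bp
  3642 − 2596 = 1046 bp
  6209 − 3642 = 2567 bp
  6557 − 6209 = 348 bp
  10828 − 6557 = 4271 bp
  11129 − 10828 = 301 bp
Sorted largest to smallest: 4271, 2567, 1975, 1046, 621, 348, 301 bp.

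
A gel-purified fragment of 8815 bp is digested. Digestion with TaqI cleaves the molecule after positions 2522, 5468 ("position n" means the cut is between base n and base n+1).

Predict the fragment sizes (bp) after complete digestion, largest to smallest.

3347, 2946, 2522 bp

Linear molecule, 2 cuts → 3 fragments:
  2522 − 0 = 2522 bp
  5468 − 2522 = 2946 bp
  8815 − 5468 = 3347 bp
Sorted largest to smallest: 3347, 2946, 2522 bp.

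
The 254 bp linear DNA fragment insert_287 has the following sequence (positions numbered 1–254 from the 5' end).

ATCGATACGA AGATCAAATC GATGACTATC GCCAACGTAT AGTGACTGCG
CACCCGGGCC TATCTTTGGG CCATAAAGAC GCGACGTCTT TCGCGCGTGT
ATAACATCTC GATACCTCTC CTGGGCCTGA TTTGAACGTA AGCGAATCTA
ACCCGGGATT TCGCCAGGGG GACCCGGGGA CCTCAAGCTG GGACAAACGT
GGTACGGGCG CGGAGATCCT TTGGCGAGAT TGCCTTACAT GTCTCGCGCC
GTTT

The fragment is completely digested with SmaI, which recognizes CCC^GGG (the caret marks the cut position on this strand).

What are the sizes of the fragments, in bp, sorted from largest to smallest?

SmaI sites (CCCGGG) start at positions 53, 152, 173.
SmaI cuts after base 3 of each site, so after positions 55, 154, 175.
Linear molecule, 3 cuts → 4 fragments:
  1–55 → 55 bp
  56–154 → 99 bp
  155–175 → 21 bp
  176–254 → 79 bp
Sorted largest to smallest: 99, 79, 55, 21 bp.

99, 79, 55, 21 bp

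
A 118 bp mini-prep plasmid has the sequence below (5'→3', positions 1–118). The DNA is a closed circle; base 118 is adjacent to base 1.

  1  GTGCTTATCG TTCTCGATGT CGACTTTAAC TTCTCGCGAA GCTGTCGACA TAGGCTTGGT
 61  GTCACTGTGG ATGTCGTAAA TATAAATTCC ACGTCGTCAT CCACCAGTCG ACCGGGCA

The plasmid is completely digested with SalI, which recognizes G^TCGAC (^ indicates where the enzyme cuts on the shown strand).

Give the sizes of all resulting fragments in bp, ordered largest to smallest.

SalI sites (GTCGAC) start at positions 19, 44, 107.
SalI cuts after the first base of each site, so after positions 19, 44, 107.
Circular molecule, 3 cuts → 3 fragments:
  20–44 → 25 bp
  45–107 → 63 bp
  108–118 then 1–19 → 11 + 19 = 30 bp
Sorted largest to smallest: 63, 30, 25 bp.

63, 30, 25 bp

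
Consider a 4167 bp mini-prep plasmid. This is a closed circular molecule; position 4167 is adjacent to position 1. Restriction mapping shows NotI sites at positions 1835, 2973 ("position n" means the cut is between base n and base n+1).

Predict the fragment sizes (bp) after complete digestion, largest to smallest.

3029, 1138 bp

Circular molecule, 2 cuts → 2 fragments:
  2973 − 1835 = 1138 bp
  wrap: 4167 − 2973 + 1835 = 3029 bp
Sorted largest to smallest: 3029, 1138 bp.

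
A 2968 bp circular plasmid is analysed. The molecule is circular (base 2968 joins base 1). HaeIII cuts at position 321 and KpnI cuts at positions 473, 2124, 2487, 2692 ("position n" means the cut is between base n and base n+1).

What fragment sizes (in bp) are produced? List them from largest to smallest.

1651, 597, 363, 205, 152 bp

Combined cut positions (sorted): 321, 473, 2124, 2487, 2692.
Circular molecule, 5 cuts → 5 fragments:
  473 − 321 = 152 bp
  2124 − 473 = 1651 bp
  2487 − 2124 = 363 bp
  2692 − 2487 = 205 bp
  wrap: 2968 − 2692 + 321 = 597 bp
Sorted largest to smallest: 1651, 597, 363, 205, 152 bp.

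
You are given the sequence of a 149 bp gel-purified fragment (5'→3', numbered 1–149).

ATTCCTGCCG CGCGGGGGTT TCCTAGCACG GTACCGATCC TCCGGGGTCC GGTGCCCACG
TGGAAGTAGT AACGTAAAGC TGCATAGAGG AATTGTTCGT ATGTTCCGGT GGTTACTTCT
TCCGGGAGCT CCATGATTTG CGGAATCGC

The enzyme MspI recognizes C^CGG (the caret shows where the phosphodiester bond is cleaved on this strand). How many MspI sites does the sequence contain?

4

CCGG occurs starting at positions 42, 49, 106, 122.
MspI cuts at 4 sites.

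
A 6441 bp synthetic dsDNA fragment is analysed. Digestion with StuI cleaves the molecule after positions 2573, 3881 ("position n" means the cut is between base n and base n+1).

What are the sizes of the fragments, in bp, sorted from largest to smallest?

Linear molecule, 2 cuts → 3 fragments:
  2573 − 0 = 2573 bp
  3881 − 2573 = 1308 bp
  6441 − 3881 = 2560 bp
Sorted largest to smallest: 2573, 2560, 1308 bp.

2573, 2560, 1308 bp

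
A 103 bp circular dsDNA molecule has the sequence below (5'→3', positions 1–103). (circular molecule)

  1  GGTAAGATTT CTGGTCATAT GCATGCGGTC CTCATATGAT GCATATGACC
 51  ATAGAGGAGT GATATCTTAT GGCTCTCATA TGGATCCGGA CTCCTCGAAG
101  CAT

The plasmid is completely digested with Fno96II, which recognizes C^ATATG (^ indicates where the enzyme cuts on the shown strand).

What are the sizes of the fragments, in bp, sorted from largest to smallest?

42, 35, 17, 9 bp

Fno96II sites (CATATG) start at positions 16, 33, 42, 77.
Fno96II cuts after the first base of each site, so after positions 16, 33, 42, 77.
Circular molecule, 4 cuts → 4 fragments:
  17–33 → 17 bp
  34–42 → 9 bp
  43–77 → 35 bp
  78–103 then 1–16 → 26 + 16 = 42 bp
Sorted largest to smallest: 42, 35, 17, 9 bp.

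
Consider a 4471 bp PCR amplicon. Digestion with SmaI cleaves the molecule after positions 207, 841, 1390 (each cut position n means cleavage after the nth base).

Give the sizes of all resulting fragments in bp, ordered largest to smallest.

Linear molecule, 3 cuts → 4 fragments:
  207 − 0 = 207 bp
  841 − 207 = 634 bp
  1390 − 841 = 549 bp
  4471 − 1390 = 3081 bp
Sorted largest to smallest: 3081, 634, 549, 207 bp.

3081, 634, 549, 207 bp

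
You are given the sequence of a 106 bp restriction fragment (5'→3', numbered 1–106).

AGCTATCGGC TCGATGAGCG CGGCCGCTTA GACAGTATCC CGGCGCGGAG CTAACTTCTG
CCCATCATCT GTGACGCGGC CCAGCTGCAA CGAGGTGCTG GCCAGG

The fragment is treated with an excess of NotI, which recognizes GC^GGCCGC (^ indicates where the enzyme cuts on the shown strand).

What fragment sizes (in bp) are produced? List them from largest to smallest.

85, 21 bp

The NotI site (GCGGCCGC) starts at position 20.
NotI cuts after base 2 of each site, so after position 21.
Linear molecule, 1 cut → 2 fragments:
  1–21 → 21 bp
  22–106 → 85 bp
Sorted largest to smallest: 85, 21 bp.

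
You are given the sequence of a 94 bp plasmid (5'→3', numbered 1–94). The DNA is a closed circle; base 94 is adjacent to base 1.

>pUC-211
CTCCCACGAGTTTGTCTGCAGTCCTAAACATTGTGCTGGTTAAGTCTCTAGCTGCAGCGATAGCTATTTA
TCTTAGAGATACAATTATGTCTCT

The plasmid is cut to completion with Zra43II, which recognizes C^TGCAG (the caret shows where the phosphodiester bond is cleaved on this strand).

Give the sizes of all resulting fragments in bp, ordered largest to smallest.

58, 36 bp

Zra43II sites (CTGCAG) start at positions 16, 52.
Zra43II cuts after the first base of each site, so after positions 16, 52.
Circular molecule, 2 cuts → 2 fragments:
  17–52 → 36 bp
  53–94 then 1–16 → 42 + 16 = 58 bp
Sorted largest to smallest: 58, 36 bp.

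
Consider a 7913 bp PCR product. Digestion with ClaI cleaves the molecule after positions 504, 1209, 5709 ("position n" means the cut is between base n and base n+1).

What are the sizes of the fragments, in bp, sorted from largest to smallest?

Linear molecule, 3 cuts → 4 fragments:
  504 − 0 = 504 bp
  1209 − 504 = 705 bp
  5709 − 1209 = 4500 bp
  7913 − 5709 = 2204 bp
Sorted largest to smallest: 4500, 2204, 705, 504 bp.

4500, 2204, 705, 504 bp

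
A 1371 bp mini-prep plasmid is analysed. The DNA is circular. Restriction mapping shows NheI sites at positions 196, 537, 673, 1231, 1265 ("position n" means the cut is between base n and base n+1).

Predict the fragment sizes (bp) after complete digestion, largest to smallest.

558, 341, 302, 136, 34 bp

Circular molecule, 5 cuts → 5 fragments:
  537 − 196 = 341 bp
  673 − 537 = 136 bp
  1231 − 673 = 558 bp
  1265 − 1231 = 34 bp
  wrap: 1371 − 1265 + 196 = 302 bp
Sorted largest to smallest: 558, 341, 302, 136, 34 bp.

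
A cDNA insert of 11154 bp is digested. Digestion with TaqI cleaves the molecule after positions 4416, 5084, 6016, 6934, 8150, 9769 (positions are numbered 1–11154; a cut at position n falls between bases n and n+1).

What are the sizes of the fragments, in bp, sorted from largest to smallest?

4416, 1619, 1385, 1216, 932, 918, 668 bp

Linear molecule, 6 cuts → 7 fragments:
  4416 − 0 = 4416 bp
  5084 − 4416 = 668 bp
  6016 − 5084 = 932 bp
  6934 − 6016 = 918 bp
  8150 − 6934 = 1216 bp
  9769 − 8150 = 1619 bp
  11154 − 9769 = 1385 bp
Sorted largest to smallest: 4416, 1619, 1385, 1216, 932, 918, 668 bp.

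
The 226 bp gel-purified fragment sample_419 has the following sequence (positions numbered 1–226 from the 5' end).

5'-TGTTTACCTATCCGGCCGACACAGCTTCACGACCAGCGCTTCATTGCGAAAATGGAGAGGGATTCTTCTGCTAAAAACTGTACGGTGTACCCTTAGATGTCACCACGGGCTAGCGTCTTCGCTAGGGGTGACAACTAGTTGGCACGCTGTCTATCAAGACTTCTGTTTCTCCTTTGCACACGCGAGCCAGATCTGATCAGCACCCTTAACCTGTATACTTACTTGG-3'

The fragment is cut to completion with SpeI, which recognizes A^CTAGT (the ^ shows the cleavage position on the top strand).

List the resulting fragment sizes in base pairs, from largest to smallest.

134, 92 bp

The SpeI site (ACTAGT) starts at position 134.
SpeI cuts after the first base of each site, so after position 134.
Linear molecule, 1 cut → 2 fragments:
  1–134 → 134 bp
  135–226 → 92 bp
Sorted largest to smallest: 134, 92 bp.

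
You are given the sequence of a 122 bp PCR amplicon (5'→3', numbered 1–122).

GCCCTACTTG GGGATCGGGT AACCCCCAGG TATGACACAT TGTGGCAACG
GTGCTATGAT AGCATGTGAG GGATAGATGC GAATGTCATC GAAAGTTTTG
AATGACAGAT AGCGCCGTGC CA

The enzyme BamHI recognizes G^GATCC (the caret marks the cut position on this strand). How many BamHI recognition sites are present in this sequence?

No occurrence of GGATCC is present in the sequence.
BamHI does not cut: 0 sites.

0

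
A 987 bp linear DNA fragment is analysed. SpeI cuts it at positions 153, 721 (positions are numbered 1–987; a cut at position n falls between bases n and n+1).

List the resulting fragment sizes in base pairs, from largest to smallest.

Linear molecule, 2 cuts → 3 fragments:
  153 − 0 = 153 bp
  721 − 153 = 568 bp
  987 − 721 = 266 bp
Sorted largest to smallest: 568, 266, 153 bp.

568, 266, 153 bp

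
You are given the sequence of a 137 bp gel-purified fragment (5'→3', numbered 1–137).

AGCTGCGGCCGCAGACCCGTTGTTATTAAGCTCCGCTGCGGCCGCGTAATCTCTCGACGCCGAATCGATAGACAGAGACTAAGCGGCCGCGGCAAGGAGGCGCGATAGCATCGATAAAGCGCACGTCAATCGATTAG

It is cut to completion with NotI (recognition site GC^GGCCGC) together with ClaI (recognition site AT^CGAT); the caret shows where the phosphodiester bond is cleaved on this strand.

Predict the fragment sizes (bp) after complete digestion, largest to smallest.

NotI sites (GCGGCCGC) start at positions 5, 38, 83.
NotI cuts after base 2 of each site, so after positions 6, 39, 84.
ClaI sites (ATCGAT) start at positions 64, 110, 129.
ClaI cuts after base 2 of each site, so after positions 65, 111, 130.
Combined cut positions: 6, 39, 65, 84, 111, 130.
Linear molecule, 6 cuts → 7 fragments:
  1–6 → 6 bp
  7–39 → 33 bp
  40–65 → 26 bp
  66–84 → 19 bp
  85–111 → 27 bp
  112–130 → 19 bp
  131–137 → 7 bp
Sorted largest to smallest: 33, 27, 26, 19, 19, 7, 6 bp.

33, 27, 26, 19, 19, 7, 6 bp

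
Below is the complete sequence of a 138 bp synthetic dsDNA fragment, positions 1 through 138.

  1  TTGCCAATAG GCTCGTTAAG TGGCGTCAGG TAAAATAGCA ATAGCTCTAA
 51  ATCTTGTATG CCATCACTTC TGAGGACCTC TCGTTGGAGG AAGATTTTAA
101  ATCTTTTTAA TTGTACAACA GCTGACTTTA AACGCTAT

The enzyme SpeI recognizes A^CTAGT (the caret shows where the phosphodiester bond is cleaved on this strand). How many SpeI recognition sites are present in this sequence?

0

No occurrence of ACTAGT is present in the sequence.
SpeI does not cut: 0 sites.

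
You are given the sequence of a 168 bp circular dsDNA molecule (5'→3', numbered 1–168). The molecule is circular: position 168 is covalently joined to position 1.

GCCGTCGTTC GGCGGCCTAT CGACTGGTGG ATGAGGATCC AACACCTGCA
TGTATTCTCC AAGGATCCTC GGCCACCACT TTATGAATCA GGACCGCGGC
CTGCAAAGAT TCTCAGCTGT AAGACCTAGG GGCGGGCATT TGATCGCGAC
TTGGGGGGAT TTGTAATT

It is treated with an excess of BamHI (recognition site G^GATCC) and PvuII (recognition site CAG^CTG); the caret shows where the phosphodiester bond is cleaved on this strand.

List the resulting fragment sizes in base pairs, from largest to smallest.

BamHI sites (GGATCC) start at positions 35, 63.
BamHI cuts after the first base of each site, so after positions 35, 63.
The PvuII site (CAGCTG) starts at position 114.
PvuII cuts after base 3 of each site, so after position 116.
Combined cut positions: 35, 63, 116.
Circular molecule, 3 cuts → 3 fragments:
  36–63 → 28 bp
  64–116 → 53 bp
  117–168 then 1–35 → 52 + 35 = 87 bp
Sorted largest to smallest: 87, 53, 28 bp.

87, 53, 28 bp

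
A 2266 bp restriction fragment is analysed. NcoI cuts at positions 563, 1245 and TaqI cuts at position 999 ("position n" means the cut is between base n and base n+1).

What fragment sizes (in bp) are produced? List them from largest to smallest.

1021, 563, 436, 246 bp

Combined cut positions (sorted): 563, 999, 1245.
Linear molecule, 3 cuts → 4 fragments:
  563 − 0 = 563 bp
  999 − 563 = 436 bp
  1245 − 999 = 246 bp
  2266 − 1245 = 1021 bp
Sorted largest to smallest: 1021, 563, 436, 246 bp.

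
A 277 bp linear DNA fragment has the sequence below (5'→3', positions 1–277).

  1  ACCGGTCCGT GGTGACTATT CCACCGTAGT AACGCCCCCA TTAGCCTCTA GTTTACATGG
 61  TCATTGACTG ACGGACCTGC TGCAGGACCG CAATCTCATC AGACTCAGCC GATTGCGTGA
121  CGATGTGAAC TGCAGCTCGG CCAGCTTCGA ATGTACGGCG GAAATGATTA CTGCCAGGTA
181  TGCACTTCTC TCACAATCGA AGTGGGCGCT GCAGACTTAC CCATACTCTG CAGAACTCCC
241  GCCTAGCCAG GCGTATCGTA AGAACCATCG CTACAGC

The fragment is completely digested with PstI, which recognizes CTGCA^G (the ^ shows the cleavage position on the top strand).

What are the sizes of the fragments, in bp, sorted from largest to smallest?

84, 79, 50, 45, 19 bp

PstI sites (CTGCAG) start at positions 80, 130, 209, 228.
PstI cuts after base 5 of each site (before the last base), so after positions 84, 134, 213, 232.
Linear molecule, 4 cuts → 5 fragments:
  1–84 → 84 bp
  85–134 → 50 bp
  135–213 → 79 bp
  214–232 → 19 bp
  233–277 → 45 bp
Sorted largest to smallest: 84, 79, 50, 45, 19 bp.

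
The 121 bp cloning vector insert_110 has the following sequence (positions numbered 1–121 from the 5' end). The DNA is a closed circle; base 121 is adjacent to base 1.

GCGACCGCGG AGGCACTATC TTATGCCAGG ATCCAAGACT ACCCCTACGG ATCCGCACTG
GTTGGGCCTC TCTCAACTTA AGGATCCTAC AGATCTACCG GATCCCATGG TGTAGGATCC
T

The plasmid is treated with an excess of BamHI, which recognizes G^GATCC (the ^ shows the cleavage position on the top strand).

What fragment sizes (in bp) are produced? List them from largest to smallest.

BamHI sites (GGATCC) start at positions 29, 49, 82, 100, 115.
BamHI cuts after the first base of each site, so after positions 29, 49, 82, 100, 115.
Circular molecule, 5 cuts → 5 fragments:
  30–49 → 20 bp
  50–82 → 33 bp
  83–100 → 18 bp
  101–115 → 15 bp
  116–121 then 1–29 → 6 + 29 = 35 bp
Sorted largest to smallest: 35, 33, 20, 18, 15 bp.

35, 33, 20, 18, 15 bp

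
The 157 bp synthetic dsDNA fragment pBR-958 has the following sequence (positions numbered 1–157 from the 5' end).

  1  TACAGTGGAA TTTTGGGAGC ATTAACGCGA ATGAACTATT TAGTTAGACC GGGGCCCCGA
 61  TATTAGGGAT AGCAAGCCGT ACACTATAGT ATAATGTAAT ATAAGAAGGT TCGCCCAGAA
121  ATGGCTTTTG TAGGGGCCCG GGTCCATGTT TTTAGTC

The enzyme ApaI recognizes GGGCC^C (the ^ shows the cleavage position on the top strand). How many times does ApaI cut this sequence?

2

GGGCCC occurs starting at positions 52, 134.
ApaI cuts at 2 sites.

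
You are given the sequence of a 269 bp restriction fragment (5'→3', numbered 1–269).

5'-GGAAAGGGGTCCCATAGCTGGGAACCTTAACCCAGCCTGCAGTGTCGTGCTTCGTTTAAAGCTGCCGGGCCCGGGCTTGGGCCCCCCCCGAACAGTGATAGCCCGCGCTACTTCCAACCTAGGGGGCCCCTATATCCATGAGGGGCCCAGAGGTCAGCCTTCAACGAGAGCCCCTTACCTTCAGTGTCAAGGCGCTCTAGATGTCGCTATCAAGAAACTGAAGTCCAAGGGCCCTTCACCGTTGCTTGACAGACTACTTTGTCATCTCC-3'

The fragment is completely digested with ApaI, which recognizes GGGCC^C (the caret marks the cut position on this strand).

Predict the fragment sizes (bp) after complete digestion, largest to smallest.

86, 71, 45, 36, 19, 12 bp

ApaI sites (GGGCCC) start at positions 67, 79, 124, 143, 229.
ApaI cuts after base 5 of each site (before the last base), so after positions 71, 83, 128, 147, 233.
Linear molecule, 5 cuts → 6 fragments:
  1–71 → 71 bp
  72–83 → 12 bp
  84–128 → 45 bp
  129–147 → 19 bp
  148–233 → 86 bp
  234–269 → 36 bp
Sorted largest to smallest: 86, 71, 45, 36, 19, 12 bp.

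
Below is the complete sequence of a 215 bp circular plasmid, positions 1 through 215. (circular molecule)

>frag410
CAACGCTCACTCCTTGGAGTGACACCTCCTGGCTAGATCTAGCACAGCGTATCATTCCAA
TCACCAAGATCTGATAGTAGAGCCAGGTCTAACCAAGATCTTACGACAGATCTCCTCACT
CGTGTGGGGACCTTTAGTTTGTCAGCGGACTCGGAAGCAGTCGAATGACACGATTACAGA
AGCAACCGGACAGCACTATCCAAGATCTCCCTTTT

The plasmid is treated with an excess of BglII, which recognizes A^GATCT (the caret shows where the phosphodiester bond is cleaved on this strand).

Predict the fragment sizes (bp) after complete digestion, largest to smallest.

95, 47, 32, 29, 12 bp

BglII sites (AGATCT) start at positions 35, 67, 96, 108, 203.
BglII cuts after the first base of each site, so after positions 35, 67, 96, 108, 203.
Circular molecule, 5 cuts → 5 fragments:
  36–67 → 32 bp
  68–96 → 29 bp
  97–108 → 12 bp
  109–203 → 95 bp
  204–215 then 1–35 → 12 + 35 = 47 bp
Sorted largest to smallest: 95, 47, 32, 29, 12 bp.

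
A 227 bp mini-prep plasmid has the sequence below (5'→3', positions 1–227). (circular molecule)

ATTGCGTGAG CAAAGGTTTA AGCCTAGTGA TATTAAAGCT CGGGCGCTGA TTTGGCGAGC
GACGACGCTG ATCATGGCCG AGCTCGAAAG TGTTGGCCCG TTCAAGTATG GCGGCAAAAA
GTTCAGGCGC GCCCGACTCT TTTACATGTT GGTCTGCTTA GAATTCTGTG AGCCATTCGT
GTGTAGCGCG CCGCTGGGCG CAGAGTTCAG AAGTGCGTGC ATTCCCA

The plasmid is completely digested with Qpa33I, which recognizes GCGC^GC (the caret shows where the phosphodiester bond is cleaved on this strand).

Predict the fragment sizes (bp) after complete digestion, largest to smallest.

Qpa33I sites (GCGCGC) start at positions 127, 186.
Qpa33I cuts after base 4 of each site, so after positions 130, 189.
Circular molecule, 2 cuts → 2 fragments:
  131–189 → 59 bp
  190–227 then 1–130 → 38 + 130 = 168 bp
Sorted largest to smallest: 168, 59 bp.

168, 59 bp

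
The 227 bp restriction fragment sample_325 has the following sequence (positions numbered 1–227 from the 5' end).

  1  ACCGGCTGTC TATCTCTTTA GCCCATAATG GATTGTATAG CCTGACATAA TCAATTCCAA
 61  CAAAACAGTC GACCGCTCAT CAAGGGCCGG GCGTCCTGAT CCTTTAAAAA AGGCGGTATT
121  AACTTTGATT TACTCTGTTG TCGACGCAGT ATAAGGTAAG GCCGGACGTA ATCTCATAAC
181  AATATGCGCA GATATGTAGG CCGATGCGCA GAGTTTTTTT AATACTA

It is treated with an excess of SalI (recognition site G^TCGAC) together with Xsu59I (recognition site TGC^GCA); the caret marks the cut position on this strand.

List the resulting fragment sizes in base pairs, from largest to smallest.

SalI sites (GTCGAC) start at positions 68, 140.
SalI cuts after the first base of each site, so after positions 68, 140.
Xsu59I sites (TGCGCA) start at positions 185, 205.
Xsu59I cuts after base 3 of each site, so after positions 187, 207.
Combined cut positions: 68, 140, 187, 207.
Linear molecule, 4 cuts → 5 fragments:
  1–68 → 68 bp
  69–140 → 72 bp
  141–187 → 47 bp
  188–207 → 20 bp
  208–227 → 20 bp
Sorted largest to smallest: 72, 68, 47, 20, 20 bp.

72, 68, 47, 20, 20 bp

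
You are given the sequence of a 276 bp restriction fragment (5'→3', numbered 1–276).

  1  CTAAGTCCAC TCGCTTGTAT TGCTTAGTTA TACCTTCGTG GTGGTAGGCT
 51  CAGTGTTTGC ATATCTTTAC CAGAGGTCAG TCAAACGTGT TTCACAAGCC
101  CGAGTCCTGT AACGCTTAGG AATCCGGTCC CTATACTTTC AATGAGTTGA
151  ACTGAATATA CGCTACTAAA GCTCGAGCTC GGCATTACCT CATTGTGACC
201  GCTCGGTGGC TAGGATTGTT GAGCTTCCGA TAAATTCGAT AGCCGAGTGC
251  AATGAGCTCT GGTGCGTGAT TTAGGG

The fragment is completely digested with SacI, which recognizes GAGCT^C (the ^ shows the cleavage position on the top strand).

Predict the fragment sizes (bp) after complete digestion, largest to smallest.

SacI sites (GAGCTC) start at positions 175, 254.
SacI cuts after base 5 of each site (before the last base), so after positions 179, 258.
Linear molecule, 2 cuts → 3 fragments:
  1–179 → 179 bp
  180–258 → 79 bp
  259–276 → 18 bp
Sorted largest to smallest: 179, 79, 18 bp.

179, 79, 18 bp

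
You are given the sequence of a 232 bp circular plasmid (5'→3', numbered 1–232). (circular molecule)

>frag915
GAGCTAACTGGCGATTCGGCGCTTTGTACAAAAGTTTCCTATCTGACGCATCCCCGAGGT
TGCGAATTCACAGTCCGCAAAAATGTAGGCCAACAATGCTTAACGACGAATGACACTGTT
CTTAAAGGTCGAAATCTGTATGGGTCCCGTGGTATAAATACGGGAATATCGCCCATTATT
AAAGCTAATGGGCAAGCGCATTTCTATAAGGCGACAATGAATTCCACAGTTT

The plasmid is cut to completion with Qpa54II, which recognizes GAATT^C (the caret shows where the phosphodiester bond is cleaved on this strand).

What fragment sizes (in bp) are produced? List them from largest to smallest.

155, 77 bp

Qpa54II sites (GAATTC) start at positions 64, 219.
Qpa54II cuts after base 5 of each site (before the last base), so after positions 68, 223.
Circular molecule, 2 cuts → 2 fragments:
  69–223 → 155 bp
  224–232 then 1–68 → 9 + 68 = 77 bp
Sorted largest to smallest: 155, 77 bp.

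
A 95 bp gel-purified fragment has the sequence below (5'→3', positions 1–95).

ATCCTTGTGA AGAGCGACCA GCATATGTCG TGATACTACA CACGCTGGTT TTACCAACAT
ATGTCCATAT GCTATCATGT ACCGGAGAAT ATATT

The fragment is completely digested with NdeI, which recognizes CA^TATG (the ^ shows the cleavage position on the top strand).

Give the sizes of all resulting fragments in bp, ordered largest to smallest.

NdeI sites (CATATG) start at positions 22, 58, 66.
NdeI cuts after base 2 of each site, so after positions 23, 59, 67.
Linear molecule, 3 cuts → 4 fragments:
  1–23 → 23 bp
  24–59 → 36 bp
  60–67 → 8 bp
  68–95 → 28 bp
Sorted largest to smallest: 36, 28, 23, 8 bp.

36, 28, 23, 8 bp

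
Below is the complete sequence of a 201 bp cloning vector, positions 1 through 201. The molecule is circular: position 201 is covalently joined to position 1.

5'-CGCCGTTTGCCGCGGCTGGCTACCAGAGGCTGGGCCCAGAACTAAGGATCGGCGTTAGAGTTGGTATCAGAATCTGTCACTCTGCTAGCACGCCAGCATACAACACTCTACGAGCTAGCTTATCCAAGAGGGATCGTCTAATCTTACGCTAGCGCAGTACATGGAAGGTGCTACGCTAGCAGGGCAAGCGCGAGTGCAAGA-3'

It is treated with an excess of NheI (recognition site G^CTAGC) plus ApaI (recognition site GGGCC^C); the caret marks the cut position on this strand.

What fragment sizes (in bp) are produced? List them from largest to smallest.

62, 48, 34, 30, 27 bp

NheI sites (GCTAGC) start at positions 84, 114, 148, 175.
NheI cuts after the first base of each site, so after positions 84, 114, 148, 175.
The ApaI site (GGGCCC) starts at position 32.
ApaI cuts after base 5 of each site (before the last base), so after position 36.
Combined cut positions: 36, 84, 114, 148, 175.
Circular molecule, 5 cuts → 5 fragments:
  37–84 → 48 bp
  85–114 → 30 bp
  115–148 → 34 bp
  149–175 → 27 bp
  176–201 then 1–36 → 26 + 36 = 62 bp
Sorted largest to smallest: 62, 48, 34, 30, 27 bp.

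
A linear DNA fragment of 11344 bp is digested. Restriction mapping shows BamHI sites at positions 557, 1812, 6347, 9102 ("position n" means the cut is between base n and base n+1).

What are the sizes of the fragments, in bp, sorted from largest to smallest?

4535, 2755, 2242, 1255, 557 bp

Linear molecule, 4 cuts → 5 fragments:
  557 − 0 = 557 bp
  1812 − 557 = 1255 bp
  6347 − 1812 = 4535 bp
  9102 − 6347 = 2755 bp
  11344 − 9102 = 2242 bp
Sorted largest to smallest: 4535, 2755, 2242, 1255, 557 bp.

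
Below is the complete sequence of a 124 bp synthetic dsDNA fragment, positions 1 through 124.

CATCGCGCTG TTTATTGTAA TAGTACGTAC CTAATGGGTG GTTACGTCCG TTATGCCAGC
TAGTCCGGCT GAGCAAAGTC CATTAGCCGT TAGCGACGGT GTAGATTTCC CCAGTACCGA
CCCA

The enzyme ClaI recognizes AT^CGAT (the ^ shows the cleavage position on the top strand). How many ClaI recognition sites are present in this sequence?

No occurrence of ATCGAT is present in the sequence.
ClaI does not cut: 0 sites.

0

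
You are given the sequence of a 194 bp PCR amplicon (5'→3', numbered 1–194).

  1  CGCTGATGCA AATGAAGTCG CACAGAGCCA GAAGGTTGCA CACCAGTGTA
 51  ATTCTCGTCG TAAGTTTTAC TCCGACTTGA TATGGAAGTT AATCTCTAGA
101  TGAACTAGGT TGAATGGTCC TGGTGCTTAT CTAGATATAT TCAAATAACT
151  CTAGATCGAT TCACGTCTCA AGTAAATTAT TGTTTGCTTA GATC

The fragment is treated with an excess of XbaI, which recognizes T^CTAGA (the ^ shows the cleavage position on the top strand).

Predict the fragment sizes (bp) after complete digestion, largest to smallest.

XbaI sites (TCTAGA) start at positions 95, 130, 150.
XbaI cuts after the first base of each site, so after positions 95, 130, 150.
Linear molecule, 3 cuts → 4 fragments:
  1–95 → 95 bp
  96–130 → 35 bp
  131–150 → 20 bp
  151–194 → 44 bp
Sorted largest to smallest: 95, 44, 35, 20 bp.

95, 44, 35, 20 bp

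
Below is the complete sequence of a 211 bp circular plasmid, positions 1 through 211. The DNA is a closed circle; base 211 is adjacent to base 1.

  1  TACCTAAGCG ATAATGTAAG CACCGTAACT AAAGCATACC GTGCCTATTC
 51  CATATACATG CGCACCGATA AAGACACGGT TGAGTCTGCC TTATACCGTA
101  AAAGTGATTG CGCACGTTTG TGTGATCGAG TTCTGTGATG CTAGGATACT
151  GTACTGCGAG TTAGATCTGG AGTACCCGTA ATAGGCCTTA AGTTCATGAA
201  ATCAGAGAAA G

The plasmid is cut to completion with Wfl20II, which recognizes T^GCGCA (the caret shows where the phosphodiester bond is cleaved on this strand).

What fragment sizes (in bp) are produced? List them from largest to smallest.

161, 50 bp

Wfl20II sites (TGCGCA) start at positions 59, 109.
Wfl20II cuts after the first base of each site, so after positions 59, 109.
Circular molecule, 2 cuts → 2 fragments:
  60–109 → 50 bp
  110–211 then 1–59 → 102 + 59 = 161 bp
Sorted largest to smallest: 161, 50 bp.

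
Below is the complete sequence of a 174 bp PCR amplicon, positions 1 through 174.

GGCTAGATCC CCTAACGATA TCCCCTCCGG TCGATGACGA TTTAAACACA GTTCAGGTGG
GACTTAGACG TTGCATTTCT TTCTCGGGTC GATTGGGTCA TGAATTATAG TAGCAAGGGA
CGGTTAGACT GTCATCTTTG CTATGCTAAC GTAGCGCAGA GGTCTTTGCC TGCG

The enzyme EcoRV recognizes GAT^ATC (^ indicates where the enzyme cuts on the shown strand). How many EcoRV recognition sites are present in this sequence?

GATATC occurs starting at position 17.
EcoRV cuts at 1 site.

1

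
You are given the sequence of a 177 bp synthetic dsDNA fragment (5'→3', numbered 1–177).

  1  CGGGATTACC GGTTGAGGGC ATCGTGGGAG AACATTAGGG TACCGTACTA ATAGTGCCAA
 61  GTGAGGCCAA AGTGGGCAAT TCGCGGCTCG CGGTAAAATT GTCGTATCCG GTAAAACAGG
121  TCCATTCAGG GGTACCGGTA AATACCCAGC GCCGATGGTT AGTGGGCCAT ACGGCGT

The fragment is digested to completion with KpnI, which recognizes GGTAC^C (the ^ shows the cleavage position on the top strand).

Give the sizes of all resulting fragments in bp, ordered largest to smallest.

KpnI sites (GGTACC) start at positions 39, 131.
KpnI cuts after base 5 of each site (before the last base), so after positions 43, 135.
Linear molecule, 2 cuts → 3 fragments:
  1–43 → 43 bp
  44–135 → 92 bp
  136–177 → 42 bp
Sorted largest to smallest: 92, 43, 42 bp.

92, 43, 42 bp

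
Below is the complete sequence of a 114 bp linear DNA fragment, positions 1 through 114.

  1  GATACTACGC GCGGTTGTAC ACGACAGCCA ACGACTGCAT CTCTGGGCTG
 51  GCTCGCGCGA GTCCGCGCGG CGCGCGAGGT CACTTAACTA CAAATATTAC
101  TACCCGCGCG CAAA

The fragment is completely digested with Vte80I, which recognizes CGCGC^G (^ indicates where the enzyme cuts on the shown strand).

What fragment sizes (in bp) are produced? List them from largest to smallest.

46, 34, 12, 10, 7, 5 bp

Vte80I sites (CGCGCG) start at positions 8, 54, 64, 71, 105.
Vte80I cuts after base 5 of each site (before the last base), so after positions 12, 58, 68, 75, 109.
Linear molecule, 5 cuts → 6 fragments:
  1–12 → 12 bp
  13–58 → 46 bp
  59–68 → 10 bp
  69–75 → 7 bp
  76–109 → 34 bp
  110–114 → 5 bp
Sorted largest to smallest: 46, 34, 12, 10, 7, 5 bp.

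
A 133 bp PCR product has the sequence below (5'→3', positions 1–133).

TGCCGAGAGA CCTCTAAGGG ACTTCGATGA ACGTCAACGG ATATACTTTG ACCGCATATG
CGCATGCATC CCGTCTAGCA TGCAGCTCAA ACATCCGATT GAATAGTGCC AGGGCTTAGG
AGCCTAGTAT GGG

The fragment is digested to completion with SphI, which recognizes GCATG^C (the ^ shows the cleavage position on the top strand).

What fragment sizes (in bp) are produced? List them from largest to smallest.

SphI sites (GCATGC) start at positions 62, 78.
SphI cuts after base 5 of each site (before the last base), so after positions 66, 82.
Linear molecule, 2 cuts → 3 fragments:
  1–66 → 66 bp
  67–82 → 16 bp
  83–133 → 51 bp
Sorted largest to smallest: 66, 51, 16 bp.

66, 51, 16 bp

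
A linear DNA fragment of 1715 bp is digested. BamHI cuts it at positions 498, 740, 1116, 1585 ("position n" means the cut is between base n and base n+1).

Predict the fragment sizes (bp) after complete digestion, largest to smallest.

498, 469, 376, 242, 130 bp

Linear molecule, 4 cuts → 5 fragments:
  498 − 0 = 498 bp
  740 − 498 = 242 bp
  1116 − 740 = 376 bp
  1585 − 1116 = 469 bp
  1715 − 1585 = 130 bp
Sorted largest to smallest: 498, 469, 376, 242, 130 bp.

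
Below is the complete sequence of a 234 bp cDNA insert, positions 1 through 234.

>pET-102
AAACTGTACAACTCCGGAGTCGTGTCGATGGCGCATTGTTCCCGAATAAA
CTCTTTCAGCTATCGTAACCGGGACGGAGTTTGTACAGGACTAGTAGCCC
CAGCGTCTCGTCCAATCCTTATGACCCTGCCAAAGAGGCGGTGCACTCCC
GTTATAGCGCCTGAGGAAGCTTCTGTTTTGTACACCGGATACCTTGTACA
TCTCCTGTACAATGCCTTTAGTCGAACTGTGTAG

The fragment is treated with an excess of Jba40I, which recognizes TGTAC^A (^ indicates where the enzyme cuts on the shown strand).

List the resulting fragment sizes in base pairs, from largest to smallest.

Jba40I sites (TGTACA) start at positions 5, 82, 179, 195, 206.
Jba40I cuts after base 5 of each site (before the last base), so after positions 9, 86, 183, 199, 210.
Linear molecule, 5 cuts → 6 fragments:
  1–9 → 9 bp
  10–86 → 77 bp
  87–183 → 97 bp
  184–199 → 16 bp
  200–210 → 11 bp
  211–234 → 24 bp
Sorted largest to smallest: 97, 77, 24, 16, 11, 9 bp.

97, 77, 24, 16, 11, 9 bp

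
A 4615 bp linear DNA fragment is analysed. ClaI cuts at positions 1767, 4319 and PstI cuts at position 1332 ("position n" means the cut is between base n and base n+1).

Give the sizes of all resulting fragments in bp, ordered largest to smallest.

Combined cut positions (sorted): 1332, 1767, 4319.
Linear molecule, 3 cuts → 4 fragments:
  1332 − 0 = 1332 bp
  1767 − 1332 = 435 bp
  4319 − 1767 = 2552 bp
  4615 − 4319 = 296 bp
Sorted largest to smallest: 2552, 1332, 435, 296 bp.

2552, 1332, 435, 296 bp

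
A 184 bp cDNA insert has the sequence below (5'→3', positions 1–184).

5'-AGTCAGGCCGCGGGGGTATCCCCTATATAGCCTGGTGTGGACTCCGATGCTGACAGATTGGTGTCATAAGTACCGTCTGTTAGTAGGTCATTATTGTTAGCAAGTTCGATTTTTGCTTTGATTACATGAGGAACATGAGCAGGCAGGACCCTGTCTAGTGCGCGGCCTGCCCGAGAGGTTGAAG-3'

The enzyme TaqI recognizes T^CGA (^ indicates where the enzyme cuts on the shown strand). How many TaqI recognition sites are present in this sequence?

TCGA occurs starting at position 106.
TaqI cuts at 1 site.

1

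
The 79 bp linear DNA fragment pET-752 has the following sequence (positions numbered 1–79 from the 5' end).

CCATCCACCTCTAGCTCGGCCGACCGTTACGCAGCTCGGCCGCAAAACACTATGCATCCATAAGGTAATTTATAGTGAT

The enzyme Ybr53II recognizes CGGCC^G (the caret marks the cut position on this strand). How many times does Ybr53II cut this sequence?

2

CGGCCG occurs starting at positions 17, 37.
Ybr53II cuts at 2 sites.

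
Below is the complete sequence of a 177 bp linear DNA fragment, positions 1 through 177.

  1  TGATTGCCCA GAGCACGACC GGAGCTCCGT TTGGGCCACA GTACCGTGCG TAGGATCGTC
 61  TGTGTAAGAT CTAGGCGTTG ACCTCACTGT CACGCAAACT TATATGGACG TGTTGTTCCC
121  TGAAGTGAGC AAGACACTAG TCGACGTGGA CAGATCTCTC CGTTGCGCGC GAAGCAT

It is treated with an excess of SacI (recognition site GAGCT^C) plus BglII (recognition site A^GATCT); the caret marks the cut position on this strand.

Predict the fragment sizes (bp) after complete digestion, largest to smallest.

The SacI site (GAGCTC) starts at position 22.
SacI cuts after base 5 of each site (before the last base), so after position 26.
BglII sites (AGATCT) start at positions 67, 152.
BglII cuts after the first base of each site, so after positions 67, 152.
Combined cut positions: 26, 67, 152.
Linear molecule, 3 cuts → 4 fragments:
  1–26 → 26 bp
  27–67 → 41 bp
  68–152 → 85 bp
  153–177 → 25 bp
Sorted largest to smallest: 85, 41, 26, 25 bp.

85, 41, 26, 25 bp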